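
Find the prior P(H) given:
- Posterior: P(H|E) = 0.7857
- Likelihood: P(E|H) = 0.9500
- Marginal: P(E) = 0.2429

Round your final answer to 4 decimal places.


From Bayes' theorem: P(H|E) = P(E|H) × P(H) / P(E)

Rearranging for P(H):
P(H) = P(H|E) × P(E) / P(E|H)
     = 0.7857 × 0.2429 / 0.9500
     = 0.19084653 / 0.9500
     = 0.2009


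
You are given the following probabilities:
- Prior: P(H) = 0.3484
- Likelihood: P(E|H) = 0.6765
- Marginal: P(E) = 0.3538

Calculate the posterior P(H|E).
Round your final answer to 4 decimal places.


Using Bayes' theorem:

P(H|E) = P(E|H) × P(H) / P(E)
       = 0.6765 × 0.3484 / 0.3538
       = 0.23569260 / 0.3538
       = 0.6662

The evidence strengthens our belief in H.
Prior: 0.3484 → Posterior: 0.6662


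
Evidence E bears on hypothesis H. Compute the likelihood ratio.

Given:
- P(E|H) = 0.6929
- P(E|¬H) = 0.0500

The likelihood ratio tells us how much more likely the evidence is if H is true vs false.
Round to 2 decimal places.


Likelihood Ratio (LR) = P(E|H) / P(E|¬H)

LR = 0.6929 / 0.0500
   = 13.86

The evidence is 13.86 times more likely if H is true than if H is false.
LR > 1, so observing E raises the odds in favor of H.


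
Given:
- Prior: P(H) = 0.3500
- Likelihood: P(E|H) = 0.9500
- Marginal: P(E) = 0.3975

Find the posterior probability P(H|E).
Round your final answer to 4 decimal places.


Using Bayes' theorem:

P(H|E) = P(E|H) × P(H) / P(E)
       = 0.9500 × 0.3500 / 0.3975
       = 0.33250000 / 0.3975
       = 0.8365

The evidence strengthens our belief in H.
Prior: 0.3500 → Posterior: 0.8365


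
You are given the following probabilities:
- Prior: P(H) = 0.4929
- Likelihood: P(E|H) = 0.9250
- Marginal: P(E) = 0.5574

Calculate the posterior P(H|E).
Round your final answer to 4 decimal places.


Using Bayes' theorem:

P(H|E) = P(E|H) × P(H) / P(E)
       = 0.9250 × 0.4929 / 0.5574
       = 0.45593250 / 0.5574
       = 0.8180

The evidence strengthens our belief in H.
Prior: 0.4929 → Posterior: 0.8180


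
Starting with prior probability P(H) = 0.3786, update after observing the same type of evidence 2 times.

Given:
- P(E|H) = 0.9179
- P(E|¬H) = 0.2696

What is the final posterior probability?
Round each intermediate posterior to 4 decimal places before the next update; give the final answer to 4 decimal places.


Sequential Bayesian updating:

Initial prior: P(H) = 0.3786

Update 1:
  P(E) = 0.9179 × 0.3786 + 0.2696 × 0.6214 = 0.34751694 + 0.16752944 = 0.51504638
  P(H|E) = 0.34751694 / 0.51504638 = 0.6747

Update 2:
  P(E) = 0.9179 × 0.6747 + 0.2696 × 0.3253 = 0.61930713 + 0.08770088 = 0.70700801
  P(H|E) = 0.61930713 / 0.70700801 = 0.8760

Final posterior: 0.8760


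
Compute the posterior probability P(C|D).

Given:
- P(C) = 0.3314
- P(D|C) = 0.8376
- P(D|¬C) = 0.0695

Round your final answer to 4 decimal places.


Bayes' theorem: P(C|D) = P(D|C) × P(C) / P(D)

Step 1: Calculate P(D) using law of total probability
P(D) = P(D|C)P(C) + P(D|¬C)P(¬C)
     = 0.8376 × 0.3314 + 0.0695 × 0.6686
     = 0.27758064 + 0.04646770
     = 0.32404834

Step 2: Apply Bayes' theorem
P(C|D) = P(D|C) × P(C) / P(D)
       = 0.27758064 / 0.32404834
       = 0.8566


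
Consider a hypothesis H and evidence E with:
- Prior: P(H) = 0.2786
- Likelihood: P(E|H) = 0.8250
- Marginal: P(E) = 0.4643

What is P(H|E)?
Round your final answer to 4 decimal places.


Using Bayes' theorem:

P(H|E) = P(E|H) × P(H) / P(E)
       = 0.8250 × 0.2786 / 0.4643
       = 0.22984500 / 0.4643
       = 0.4950

The evidence strengthens our belief in H.
Prior: 0.2786 → Posterior: 0.4950


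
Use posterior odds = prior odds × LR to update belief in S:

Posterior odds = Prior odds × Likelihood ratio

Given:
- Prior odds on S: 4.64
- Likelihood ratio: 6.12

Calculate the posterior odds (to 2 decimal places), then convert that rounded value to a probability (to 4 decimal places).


Step 1: Calculate posterior odds
Posterior odds = Prior odds × LR
               = 4.64 × 6.12
               = 28.40

Step 2: Convert to probability
P(S|E) = Posterior odds / (1 + Posterior odds)
       = 28.40 / (1 + 28.40)
       = 28.40 / 29.40
       = 0.9660

The evidence increased P(S) from 0.8227 to 0.9660.


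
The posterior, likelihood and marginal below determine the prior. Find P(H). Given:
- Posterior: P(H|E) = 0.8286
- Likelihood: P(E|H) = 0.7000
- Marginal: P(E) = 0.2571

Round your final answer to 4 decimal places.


From Bayes' theorem: P(H|E) = P(E|H) × P(H) / P(E)

Rearranging for P(H):
P(H) = P(H|E) × P(E) / P(E|H)
     = 0.8286 × 0.2571 / 0.7000
     = 0.21303306 / 0.7000
     = 0.3043


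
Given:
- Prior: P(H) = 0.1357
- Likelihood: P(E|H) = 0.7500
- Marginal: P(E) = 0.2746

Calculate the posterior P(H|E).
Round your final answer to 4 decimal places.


Using Bayes' theorem:

P(H|E) = P(E|H) × P(H) / P(E)
       = 0.7500 × 0.1357 / 0.2746
       = 0.10177500 / 0.2746
       = 0.3706

The evidence strengthens our belief in H.
Prior: 0.1357 → Posterior: 0.3706


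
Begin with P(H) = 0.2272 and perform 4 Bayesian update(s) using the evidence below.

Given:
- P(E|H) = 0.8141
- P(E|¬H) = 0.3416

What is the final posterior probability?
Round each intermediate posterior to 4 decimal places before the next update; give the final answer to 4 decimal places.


Sequential Bayesian updating:

Initial prior: P(H) = 0.2272

Update 1:
  P(E) = 0.8141 × 0.2272 + 0.3416 × 0.7728 = 0.18496352 + 0.26398848 = 0.44895200
  P(H|E) = 0.18496352 / 0.44895200 = 0.4120

Update 2:
  P(E) = 0.8141 × 0.4120 + 0.3416 × 0.5880 = 0.33540920 + 0.20086080 = 0.53627000
  P(H|E) = 0.33540920 / 0.53627000 = 0.6254

Update 3:
  P(E) = 0.8141 × 0.6254 + 0.3416 × 0.3746 = 0.50913814 + 0.12796336 = 0.63710150
  P(H|E) = 0.50913814 / 0.63710150 = 0.7991

Update 4:
  P(E) = 0.8141 × 0.7991 + 0.3416 × 0.2009 = 0.65054731 + 0.06862744 = 0.71917475
  P(H|E) = 0.65054731 / 0.71917475 = 0.9046

Final posterior: 0.9046


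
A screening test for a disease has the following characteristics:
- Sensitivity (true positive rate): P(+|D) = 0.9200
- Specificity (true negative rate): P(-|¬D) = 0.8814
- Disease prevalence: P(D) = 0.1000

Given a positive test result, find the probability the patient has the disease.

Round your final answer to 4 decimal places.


Let D = has disease, + = positive test

Given:
- P(D) = 0.1000 (prevalence)
- P(+|D) = 0.9200 (sensitivity)
- P(-|¬D) = 0.8814 (specificity)
- P(+|¬D) = 0.1186 (false positive rate = 1 - specificity)

Step 1: Find P(+)
P(+) = P(+|D)P(D) + P(+|¬D)P(¬D)
     = 0.9200 × 0.1000 + 0.1186 × 0.9000
     = 0.09200000 + 0.10674000
     = 0.19874000

Step 2: Apply Bayes' theorem for P(D|+)
P(D|+) = P(+|D)P(D) / P(+)
       = 0.09200000 / 0.19874000
       = 0.4629


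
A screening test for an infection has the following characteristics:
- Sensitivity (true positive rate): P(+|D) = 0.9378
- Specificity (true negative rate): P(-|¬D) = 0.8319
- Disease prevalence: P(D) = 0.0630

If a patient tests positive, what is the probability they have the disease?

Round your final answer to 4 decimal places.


Let D = has disease, + = positive test

Given:
- P(D) = 0.0630 (prevalence)
- P(+|D) = 0.9378 (sensitivity)
- P(-|¬D) = 0.8319 (specificity)
- P(+|¬D) = 0.1681 (false positive rate = 1 - specificity)

Step 1: Find P(+)
P(+) = P(+|D)P(D) + P(+|¬D)P(¬D)
     = 0.9378 × 0.0630 + 0.1681 × 0.9370
     = 0.05908140 + 0.15750970
     = 0.21659110

Step 2: Apply Bayes' theorem for P(D|+)
P(D|+) = P(+|D)P(D) / P(+)
       = 0.05908140 / 0.21659110
       = 0.2728


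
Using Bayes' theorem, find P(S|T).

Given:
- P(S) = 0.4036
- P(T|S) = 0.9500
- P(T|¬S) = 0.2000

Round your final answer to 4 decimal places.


Bayes' theorem: P(S|T) = P(T|S) × P(S) / P(T)

Step 1: Calculate P(T) using law of total probability
P(T) = P(T|S)P(S) + P(T|¬S)P(¬S)
     = 0.9500 × 0.4036 + 0.2000 × 0.5964
     = 0.38342000 + 0.11928000
     = 0.50270000

Step 2: Apply Bayes' theorem
P(S|T) = P(T|S) × P(S) / P(T)
       = 0.38342000 / 0.50270000
       = 0.7627


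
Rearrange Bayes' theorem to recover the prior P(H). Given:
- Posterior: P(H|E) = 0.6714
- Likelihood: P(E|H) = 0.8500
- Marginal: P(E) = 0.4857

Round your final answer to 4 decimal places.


From Bayes' theorem: P(H|E) = P(E|H) × P(H) / P(E)

Rearranging for P(H):
P(H) = P(H|E) × P(E) / P(E|H)
     = 0.6714 × 0.4857 / 0.8500
     = 0.32609898 / 0.8500
     = 0.3836


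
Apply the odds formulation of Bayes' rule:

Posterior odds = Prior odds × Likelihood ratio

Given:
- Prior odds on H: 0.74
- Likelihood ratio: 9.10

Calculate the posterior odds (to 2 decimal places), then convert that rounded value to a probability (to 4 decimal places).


Step 1: Calculate posterior odds
Posterior odds = Prior odds × LR
               = 0.74 × 9.10
               = 6.73

Step 2: Convert to probability
P(H|E) = Posterior odds / (1 + Posterior odds)
       = 6.73 / (1 + 6.73)
       = 6.73 / 7.73
       = 0.8706

The evidence increased P(H) from 0.4253 to 0.8706.


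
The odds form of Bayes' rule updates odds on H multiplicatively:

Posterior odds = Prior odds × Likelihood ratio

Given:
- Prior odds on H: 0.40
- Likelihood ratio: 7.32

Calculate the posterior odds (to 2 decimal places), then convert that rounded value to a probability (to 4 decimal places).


Step 1: Calculate posterior odds
Posterior odds = Prior odds × LR
               = 0.40 × 7.32
               = 2.93

Step 2: Convert to probability
P(H|E) = Posterior odds / (1 + Posterior odds)
       = 2.93 / (1 + 2.93)
       = 2.93 / 3.93
       = 0.7455

The evidence increased P(H) from 0.2857 to 0.7455.


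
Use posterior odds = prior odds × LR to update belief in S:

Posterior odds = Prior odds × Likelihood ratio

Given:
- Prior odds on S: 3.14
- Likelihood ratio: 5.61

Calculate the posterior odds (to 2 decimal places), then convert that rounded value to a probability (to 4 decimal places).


Step 1: Calculate posterior odds
Posterior odds = Prior odds × LR
               = 3.14 × 5.61
               = 17.62

Step 2: Convert to probability
P(S|E) = Posterior odds / (1 + Posterior odds)
       = 17.62 / (1 + 17.62)
       = 17.62 / 18.62
       = 0.9463

The evidence increased P(S) from 0.7585 to 0.9463.


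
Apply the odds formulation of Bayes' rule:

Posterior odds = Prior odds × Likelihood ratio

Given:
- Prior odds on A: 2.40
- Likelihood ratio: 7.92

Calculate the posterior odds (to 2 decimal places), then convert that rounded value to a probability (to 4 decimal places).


Step 1: Calculate posterior odds
Posterior odds = Prior odds × LR
               = 2.40 × 7.92
               = 19.01

Step 2: Convert to probability
P(A|E) = Posterior odds / (1 + Posterior odds)
       = 19.01 / (1 + 19.01)
       = 19.01 / 20.01
       = 0.9500

The evidence increased P(A) from 0.7059 to 0.9500.


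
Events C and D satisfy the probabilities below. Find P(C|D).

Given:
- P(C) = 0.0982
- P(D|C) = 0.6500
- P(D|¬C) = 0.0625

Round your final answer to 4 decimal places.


Bayes' theorem: P(C|D) = P(D|C) × P(C) / P(D)

Step 1: Calculate P(D) using law of total probability
P(D) = P(D|C)P(C) + P(D|¬C)P(¬C)
     = 0.6500 × 0.0982 + 0.0625 × 0.9018
     = 0.06383000 + 0.05636250
     = 0.12019250

Step 2: Apply Bayes' theorem
P(C|D) = P(D|C) × P(C) / P(D)
       = 0.06383000 / 0.12019250
       = 0.5311


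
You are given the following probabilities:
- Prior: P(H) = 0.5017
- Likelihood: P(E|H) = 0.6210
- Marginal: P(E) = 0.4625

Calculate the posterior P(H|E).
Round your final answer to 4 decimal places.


Using Bayes' theorem:

P(H|E) = P(E|H) × P(H) / P(E)
       = 0.6210 × 0.5017 / 0.4625
       = 0.31155570 / 0.4625
       = 0.6736

The evidence strengthens our belief in H.
Prior: 0.5017 → Posterior: 0.6736


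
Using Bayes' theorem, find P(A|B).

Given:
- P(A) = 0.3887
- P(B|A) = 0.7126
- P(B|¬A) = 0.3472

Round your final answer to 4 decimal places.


Bayes' theorem: P(A|B) = P(B|A) × P(A) / P(B)

Step 1: Calculate P(B) using law of total probability
P(B) = P(B|A)P(A) + P(B|¬A)P(¬A)
     = 0.7126 × 0.3887 + 0.3472 × 0.6113
     = 0.27698762 + 0.21224336
     = 0.48923098

Step 2: Apply Bayes' theorem
P(A|B) = P(B|A) × P(A) / P(B)
       = 0.27698762 / 0.48923098
       = 0.5662


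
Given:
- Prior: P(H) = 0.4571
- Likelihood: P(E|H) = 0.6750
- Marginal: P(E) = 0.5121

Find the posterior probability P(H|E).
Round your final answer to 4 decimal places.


Using Bayes' theorem:

P(H|E) = P(E|H) × P(H) / P(E)
       = 0.6750 × 0.4571 / 0.5121
       = 0.30854250 / 0.5121
       = 0.6025

The evidence strengthens our belief in H.
Prior: 0.4571 → Posterior: 0.6025


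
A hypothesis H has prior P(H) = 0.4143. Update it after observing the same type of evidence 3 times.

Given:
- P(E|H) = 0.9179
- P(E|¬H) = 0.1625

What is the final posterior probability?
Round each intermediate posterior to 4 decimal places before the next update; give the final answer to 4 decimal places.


Sequential Bayesian updating:

Initial prior: P(H) = 0.4143

Update 1:
  P(E) = 0.9179 × 0.4143 + 0.1625 × 0.5857 = 0.38028597 + 0.09517625 = 0.47546222
  P(H|E) = 0.38028597 / 0.47546222 = 0.7998

Update 2:
  P(E) = 0.9179 × 0.7998 + 0.1625 × 0.2002 = 0.73413642 + 0.03253250 = 0.76666892
  P(H|E) = 0.73413642 / 0.76666892 = 0.9576

Update 3:
  P(E) = 0.9179 × 0.9576 + 0.1625 × 0.0424 = 0.87898104 + 0.00689000 = 0.88587104
  P(H|E) = 0.87898104 / 0.88587104 = 0.9922

Final posterior: 0.9922


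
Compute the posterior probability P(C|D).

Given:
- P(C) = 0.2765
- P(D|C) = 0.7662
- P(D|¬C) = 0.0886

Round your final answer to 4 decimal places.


Bayes' theorem: P(C|D) = P(D|C) × P(C) / P(D)

Step 1: Calculate P(D) using law of total probability
P(D) = P(D|C)P(C) + P(D|¬C)P(¬C)
     = 0.7662 × 0.2765 + 0.0886 × 0.7235
     = 0.21185430 + 0.06410210
     = 0.27595640

Step 2: Apply Bayes' theorem
P(C|D) = P(D|C) × P(C) / P(D)
       = 0.21185430 / 0.27595640
       = 0.7677


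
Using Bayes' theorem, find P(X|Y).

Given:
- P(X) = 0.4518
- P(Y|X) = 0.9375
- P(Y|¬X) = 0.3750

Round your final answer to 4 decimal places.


Bayes' theorem: P(X|Y) = P(Y|X) × P(X) / P(Y)

Step 1: Calculate P(Y) using law of total probability
P(Y) = P(Y|X)P(X) + P(Y|¬X)P(¬X)
     = 0.9375 × 0.4518 + 0.3750 × 0.5482
     = 0.42356250 + 0.20557500
     = 0.62913750

Step 2: Apply Bayes' theorem
P(X|Y) = P(Y|X) × P(X) / P(Y)
       = 0.42356250 / 0.62913750
       = 0.6732


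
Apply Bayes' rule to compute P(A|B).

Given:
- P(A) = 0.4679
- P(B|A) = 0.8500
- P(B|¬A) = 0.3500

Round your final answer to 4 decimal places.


Bayes' theorem: P(A|B) = P(B|A) × P(A) / P(B)

Step 1: Calculate P(B) using law of total probability
P(B) = P(B|A)P(A) + P(B|¬A)P(¬A)
     = 0.8500 × 0.4679 + 0.3500 × 0.5321
     = 0.39771500 + 0.18623500
     = 0.58395000

Step 2: Apply Bayes' theorem
P(A|B) = P(B|A) × P(A) / P(B)
       = 0.39771500 / 0.58395000
       = 0.6811


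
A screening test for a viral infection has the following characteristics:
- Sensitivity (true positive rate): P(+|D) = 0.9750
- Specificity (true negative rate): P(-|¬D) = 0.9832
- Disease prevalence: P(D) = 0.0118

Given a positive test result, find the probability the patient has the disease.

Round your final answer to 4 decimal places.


Let D = has disease, + = positive test

Given:
- P(D) = 0.0118 (prevalence)
- P(+|D) = 0.9750 (sensitivity)
- P(-|¬D) = 0.9832 (specificity)
- P(+|¬D) = 0.0168 (false positive rate = 1 - specificity)

Step 1: Find P(+)
P(+) = P(+|D)P(D) + P(+|¬D)P(¬D)
     = 0.9750 × 0.0118 + 0.0168 × 0.9882
     = 0.01150500 + 0.01660176
     = 0.02810676

Step 2: Apply Bayes' theorem for P(D|+)
P(D|+) = P(+|D)P(D) / P(+)
       = 0.01150500 / 0.02810676
       = 0.4093


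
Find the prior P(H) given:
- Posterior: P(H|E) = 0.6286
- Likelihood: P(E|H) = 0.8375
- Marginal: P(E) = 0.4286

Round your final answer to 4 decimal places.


From Bayes' theorem: P(H|E) = P(E|H) × P(H) / P(E)

Rearranging for P(H):
P(H) = P(H|E) × P(E) / P(E|H)
     = 0.6286 × 0.4286 / 0.8375
     = 0.26941796 / 0.8375
     = 0.3217


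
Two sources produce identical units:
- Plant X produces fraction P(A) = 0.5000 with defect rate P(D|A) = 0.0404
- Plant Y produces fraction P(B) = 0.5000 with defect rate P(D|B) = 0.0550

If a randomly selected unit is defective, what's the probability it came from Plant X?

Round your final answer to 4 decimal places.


Let A = from Plant X, D = defective

Given:
- P(A) = 0.5000, P(B) = 0.5000
- P(D|A) = 0.0404, P(D|B) = 0.0550

Step 1: Find P(D)
P(D) = P(D|A)P(A) + P(D|B)P(B)
     = 0.0404 × 0.5000 + 0.0550 × 0.5000
     = 0.02020000 + 0.02750000
     = 0.04770000

Step 2: Apply Bayes' theorem
P(A|D) = P(D|A)P(A) / P(D)
       = 0.02020000 / 0.04770000
       = 0.4235


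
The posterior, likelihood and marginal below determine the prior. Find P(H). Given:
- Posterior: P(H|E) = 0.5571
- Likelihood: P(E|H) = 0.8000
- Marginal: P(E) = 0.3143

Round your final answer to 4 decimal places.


From Bayes' theorem: P(H|E) = P(E|H) × P(H) / P(E)

Rearranging for P(H):
P(H) = P(H|E) × P(E) / P(E|H)
     = 0.5571 × 0.3143 / 0.8000
     = 0.17509653 / 0.8000
     = 0.2189


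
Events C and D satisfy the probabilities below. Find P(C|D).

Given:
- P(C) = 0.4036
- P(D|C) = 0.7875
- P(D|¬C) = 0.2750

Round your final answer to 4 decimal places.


Bayes' theorem: P(C|D) = P(D|C) × P(C) / P(D)

Step 1: Calculate P(D) using law of total probability
P(D) = P(D|C)P(C) + P(D|¬C)P(¬C)
     = 0.7875 × 0.4036 + 0.2750 × 0.5964
     = 0.31783500 + 0.16401000
     = 0.48184500

Step 2: Apply Bayes' theorem
P(C|D) = P(D|C) × P(C) / P(D)
       = 0.31783500 / 0.48184500
       = 0.6596


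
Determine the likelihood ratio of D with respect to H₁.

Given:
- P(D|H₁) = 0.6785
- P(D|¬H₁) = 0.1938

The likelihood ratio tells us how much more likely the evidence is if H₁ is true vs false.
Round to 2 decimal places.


Likelihood Ratio (LR) = P(D|H₁) / P(D|¬H₁)

LR = 0.6785 / 0.1938
   = 3.50

The evidence is 3.50 times more likely if H₁ is true than if H₁ is false.
LR > 1, so observing D raises the odds in favor of H₁.


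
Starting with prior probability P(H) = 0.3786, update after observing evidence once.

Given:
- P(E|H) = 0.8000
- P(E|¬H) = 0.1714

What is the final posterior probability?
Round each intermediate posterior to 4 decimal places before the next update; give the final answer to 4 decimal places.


Sequential Bayesian updating:

Initial prior: P(H) = 0.3786

Update 1:
  P(E) = 0.8000 × 0.3786 + 0.1714 × 0.6214 = 0.30288000 + 0.10650796 = 0.40938796
  P(H|E) = 0.30288000 / 0.40938796 = 0.7398

Final posterior: 0.7398


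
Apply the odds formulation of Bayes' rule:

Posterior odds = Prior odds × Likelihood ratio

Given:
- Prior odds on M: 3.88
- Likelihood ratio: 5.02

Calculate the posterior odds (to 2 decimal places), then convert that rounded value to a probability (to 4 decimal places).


Step 1: Calculate posterior odds
Posterior odds = Prior odds × LR
               = 3.88 × 5.02
               = 19.48

Step 2: Convert to probability
P(M|E) = Posterior odds / (1 + Posterior odds)
       = 19.48 / (1 + 19.48)
       = 19.48 / 20.48
       = 0.9512

The evidence increased P(M) from 0.7951 to 0.9512.


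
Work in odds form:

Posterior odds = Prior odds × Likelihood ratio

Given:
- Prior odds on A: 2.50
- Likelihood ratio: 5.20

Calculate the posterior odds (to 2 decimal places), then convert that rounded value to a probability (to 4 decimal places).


Step 1: Calculate posterior odds
Posterior odds = Prior odds × LR
               = 2.50 × 5.20
               = 13.00

Step 2: Convert to probability
P(A|E) = Posterior odds / (1 + Posterior odds)
       = 13.00 / (1 + 13.00)
       = 13.00 / 14.00
       = 0.9286

The evidence increased P(A) from 0.7143 to 0.9286.


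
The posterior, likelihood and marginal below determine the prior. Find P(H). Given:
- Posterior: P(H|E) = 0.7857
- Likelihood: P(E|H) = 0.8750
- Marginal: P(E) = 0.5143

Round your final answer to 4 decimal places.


From Bayes' theorem: P(H|E) = P(E|H) × P(H) / P(E)

Rearranging for P(H):
P(H) = P(H|E) × P(E) / P(E|H)
     = 0.7857 × 0.5143 / 0.8750
     = 0.40408551 / 0.8750
     = 0.4618


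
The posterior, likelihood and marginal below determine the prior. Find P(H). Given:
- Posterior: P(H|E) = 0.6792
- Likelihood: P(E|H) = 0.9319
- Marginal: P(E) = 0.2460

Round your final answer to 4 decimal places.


From Bayes' theorem: P(H|E) = P(E|H) × P(H) / P(E)

Rearranging for P(H):
P(H) = P(H|E) × P(E) / P(E|H)
     = 0.6792 × 0.2460 / 0.9319
     = 0.16708320 / 0.9319
     = 0.1793


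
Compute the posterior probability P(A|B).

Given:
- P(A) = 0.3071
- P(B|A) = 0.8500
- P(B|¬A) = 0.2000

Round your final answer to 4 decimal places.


Bayes' theorem: P(A|B) = P(B|A) × P(A) / P(B)

Step 1: Calculate P(B) using law of total probability
P(B) = P(B|A)P(A) + P(B|¬A)P(¬A)
     = 0.8500 × 0.3071 + 0.2000 × 0.6929
     = 0.26103500 + 0.13858000
     = 0.39961500

Step 2: Apply Bayes' theorem
P(A|B) = P(B|A) × P(A) / P(B)
       = 0.26103500 / 0.39961500
       = 0.6532


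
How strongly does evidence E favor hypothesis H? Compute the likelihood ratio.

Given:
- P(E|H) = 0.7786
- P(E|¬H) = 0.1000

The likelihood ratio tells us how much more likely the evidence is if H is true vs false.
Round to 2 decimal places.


Likelihood Ratio (LR) = P(E|H) / P(E|¬H)

LR = 0.7786 / 0.1000
   = 7.79

The evidence is 7.79 times more likely if H is true than if H is false.
Because LR exceeds 1, E is evidence for H.


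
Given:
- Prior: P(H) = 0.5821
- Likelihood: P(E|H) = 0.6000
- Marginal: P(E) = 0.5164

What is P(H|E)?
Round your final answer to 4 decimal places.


Using Bayes' theorem:

P(H|E) = P(E|H) × P(H) / P(E)
       = 0.6000 × 0.5821 / 0.5164
       = 0.34926000 / 0.5164
       = 0.6763

The evidence strengthens our belief in H.
Prior: 0.5821 → Posterior: 0.6763


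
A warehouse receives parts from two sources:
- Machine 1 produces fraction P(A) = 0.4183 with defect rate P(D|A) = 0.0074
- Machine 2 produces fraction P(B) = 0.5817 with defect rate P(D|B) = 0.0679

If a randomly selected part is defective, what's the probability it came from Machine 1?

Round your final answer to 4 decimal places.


Let A = from Machine 1, D = defective

Given:
- P(A) = 0.4183, P(B) = 0.5817
- P(D|A) = 0.0074, P(D|B) = 0.0679

Step 1: Find P(D)
P(D) = P(D|A)P(A) + P(D|B)P(B)
     = 0.0074 × 0.4183 + 0.0679 × 0.5817
     = 0.00309542 + 0.03949743
     = 0.04259285

Step 2: Apply Bayes' theorem
P(A|D) = P(D|A)P(A) / P(D)
       = 0.00309542 / 0.04259285
       = 0.0727


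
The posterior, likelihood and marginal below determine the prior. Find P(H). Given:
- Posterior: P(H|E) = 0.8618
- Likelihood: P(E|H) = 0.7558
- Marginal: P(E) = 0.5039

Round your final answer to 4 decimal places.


From Bayes' theorem: P(H|E) = P(E|H) × P(H) / P(E)

Rearranging for P(H):
P(H) = P(H|E) × P(E) / P(E|H)
     = 0.8618 × 0.5039 / 0.7558
     = 0.43426102 / 0.7558
     = 0.5746


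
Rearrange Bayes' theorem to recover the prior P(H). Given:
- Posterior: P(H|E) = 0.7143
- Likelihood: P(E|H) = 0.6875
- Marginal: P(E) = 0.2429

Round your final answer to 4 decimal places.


From Bayes' theorem: P(H|E) = P(E|H) × P(H) / P(E)

Rearranging for P(H):
P(H) = P(H|E) × P(E) / P(E|H)
     = 0.7143 × 0.2429 / 0.6875
     = 0.17350347 / 0.6875
     = 0.2524


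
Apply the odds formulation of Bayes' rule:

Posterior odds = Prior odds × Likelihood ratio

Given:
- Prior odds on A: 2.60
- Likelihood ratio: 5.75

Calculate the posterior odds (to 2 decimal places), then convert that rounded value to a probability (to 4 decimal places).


Step 1: Calculate posterior odds
Posterior odds = Prior odds × LR
               = 2.60 × 5.75
               = 14.95

Step 2: Convert to probability
P(A|E) = Posterior odds / (1 + Posterior odds)
       = 14.95 / (1 + 14.95)
       = 14.95 / 15.95
       = 0.9373

The evidence increased P(A) from 0.7222 to 0.9373.


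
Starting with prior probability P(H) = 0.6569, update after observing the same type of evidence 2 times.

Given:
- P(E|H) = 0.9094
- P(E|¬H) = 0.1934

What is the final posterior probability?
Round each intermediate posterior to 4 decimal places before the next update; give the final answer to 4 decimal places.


Sequential Bayesian updating:

Initial prior: P(H) = 0.6569

Update 1:
  P(E) = 0.9094 × 0.6569 + 0.1934 × 0.3431 = 0.59738486 + 0.06635554 = 0.66374040
  P(H|E) = 0.59738486 / 0.66374040 = 0.9000

Update 2:
  P(E) = 0.9094 × 0.9000 + 0.1934 × 0.1000 = 0.81846000 + 0.01934000 = 0.83780000
  P(H|E) = 0.81846000 / 0.83780000 = 0.9769

Final posterior: 0.9769


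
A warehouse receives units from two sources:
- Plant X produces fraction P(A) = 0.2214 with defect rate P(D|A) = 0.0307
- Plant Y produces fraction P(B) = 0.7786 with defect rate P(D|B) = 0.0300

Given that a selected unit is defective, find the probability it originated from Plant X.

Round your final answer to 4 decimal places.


Let A = from Plant X, D = defective

Given:
- P(A) = 0.2214, P(B) = 0.7786
- P(D|A) = 0.0307, P(D|B) = 0.0300

Step 1: Find P(D)
P(D) = P(D|A)P(A) + P(D|B)P(B)
     = 0.0307 × 0.2214 + 0.0300 × 0.7786
     = 0.00679698 + 0.02335800
     = 0.03015498

Step 2: Apply Bayes' theorem
P(A|D) = P(D|A)P(A) / P(D)
       = 0.00679698 / 0.03015498
       = 0.2254


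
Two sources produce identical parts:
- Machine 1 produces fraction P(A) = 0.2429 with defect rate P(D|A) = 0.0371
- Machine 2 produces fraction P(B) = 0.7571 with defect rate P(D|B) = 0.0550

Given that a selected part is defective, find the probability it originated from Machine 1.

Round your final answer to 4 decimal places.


Let A = from Machine 1, D = defective

Given:
- P(A) = 0.2429, P(B) = 0.7571
- P(D|A) = 0.0371, P(D|B) = 0.0550

Step 1: Find P(D)
P(D) = P(D|A)P(A) + P(D|B)P(B)
     = 0.0371 × 0.2429 + 0.0550 × 0.7571
     = 0.00901159 + 0.04164050
     = 0.05065209

Step 2: Apply Bayes' theorem
P(A|D) = P(D|A)P(A) / P(D)
       = 0.00901159 / 0.05065209
       = 0.1779


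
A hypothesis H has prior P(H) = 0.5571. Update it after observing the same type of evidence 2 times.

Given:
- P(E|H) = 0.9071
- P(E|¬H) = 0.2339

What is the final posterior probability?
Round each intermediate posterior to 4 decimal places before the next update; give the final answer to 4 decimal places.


Sequential Bayesian updating:

Initial prior: P(H) = 0.5571

Update 1:
  P(E) = 0.9071 × 0.5571 + 0.2339 × 0.4429 = 0.50534541 + 0.10359431 = 0.60893972
  P(H|E) = 0.50534541 / 0.60893972 = 0.8299

Update 2:
  P(E) = 0.9071 × 0.8299 + 0.2339 × 0.1701 = 0.75280229 + 0.03978639 = 0.79258868
  P(H|E) = 0.75280229 / 0.79258868 = 0.9498

Final posterior: 0.9498


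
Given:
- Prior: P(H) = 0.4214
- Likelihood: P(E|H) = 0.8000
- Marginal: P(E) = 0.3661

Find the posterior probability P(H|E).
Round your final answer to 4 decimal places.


Using Bayes' theorem:

P(H|E) = P(E|H) × P(H) / P(E)
       = 0.8000 × 0.4214 / 0.3661
       = 0.33712000 / 0.3661
       = 0.9208

The evidence strengthens our belief in H.
Prior: 0.4214 → Posterior: 0.9208


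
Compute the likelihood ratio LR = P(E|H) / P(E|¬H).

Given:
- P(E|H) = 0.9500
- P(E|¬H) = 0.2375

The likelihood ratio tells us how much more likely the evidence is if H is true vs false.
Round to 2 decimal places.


Likelihood Ratio (LR) = P(E|H) / P(E|¬H)

LR = 0.9500 / 0.2375
   = 4.00

The evidence is 4.00 times more likely if H is true than if H is false.
LR > 1, so observing E raises the odds in favor of H.


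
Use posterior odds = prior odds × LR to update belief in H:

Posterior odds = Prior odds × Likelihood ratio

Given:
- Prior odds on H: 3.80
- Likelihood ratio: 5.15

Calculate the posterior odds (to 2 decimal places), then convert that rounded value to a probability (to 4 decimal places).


Step 1: Calculate posterior odds
Posterior odds = Prior odds × LR
               = 3.80 × 5.15
               = 19.57

Step 2: Convert to probability
P(H|E) = Posterior odds / (1 + Posterior odds)
       = 19.57 / (1 + 19.57)
       = 19.57 / 20.57
       = 0.9514

The evidence increased P(H) from 0.7917 to 0.9514.


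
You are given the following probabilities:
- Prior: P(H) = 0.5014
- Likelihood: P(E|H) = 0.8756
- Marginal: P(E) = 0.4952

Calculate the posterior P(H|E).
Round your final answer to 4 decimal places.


Using Bayes' theorem:

P(H|E) = P(E|H) × P(H) / P(E)
       = 0.8756 × 0.5014 / 0.4952
       = 0.43902584 / 0.4952
       = 0.8866

The evidence strengthens our belief in H.
Prior: 0.5014 → Posterior: 0.8866


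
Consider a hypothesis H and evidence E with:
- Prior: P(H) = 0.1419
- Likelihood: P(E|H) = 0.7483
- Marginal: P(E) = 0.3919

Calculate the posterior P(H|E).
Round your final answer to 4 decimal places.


Using Bayes' theorem:

P(H|E) = P(E|H) × P(H) / P(E)
       = 0.7483 × 0.1419 / 0.3919
       = 0.10618377 / 0.3919
       = 0.2709

The evidence strengthens our belief in H.
Prior: 0.1419 → Posterior: 0.2709


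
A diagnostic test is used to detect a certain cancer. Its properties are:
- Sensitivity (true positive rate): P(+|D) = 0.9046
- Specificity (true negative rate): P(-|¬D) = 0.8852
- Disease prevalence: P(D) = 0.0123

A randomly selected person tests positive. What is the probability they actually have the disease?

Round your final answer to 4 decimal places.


Let D = has disease, + = positive test

Given:
- P(D) = 0.0123 (prevalence)
- P(+|D) = 0.9046 (sensitivity)
- P(-|¬D) = 0.8852 (specificity)
- P(+|¬D) = 0.1148 (false positive rate = 1 - specificity)

Step 1: Find P(+)
P(+) = P(+|D)P(D) + P(+|¬D)P(¬D)
     = 0.9046 × 0.0123 + 0.1148 × 0.9877
     = 0.01112658 + 0.11338796
     = 0.12451454

Step 2: Apply Bayes' theorem for P(D|+)
P(D|+) = P(+|D)P(D) / P(+)
       = 0.01112658 / 0.12451454
       = 0.0894


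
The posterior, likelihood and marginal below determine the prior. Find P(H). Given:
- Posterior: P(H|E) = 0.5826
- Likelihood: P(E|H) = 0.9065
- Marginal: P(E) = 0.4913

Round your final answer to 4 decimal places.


From Bayes' theorem: P(H|E) = P(E|H) × P(H) / P(E)

Rearranging for P(H):
P(H) = P(H|E) × P(E) / P(E|H)
     = 0.5826 × 0.4913 / 0.9065
     = 0.28623138 / 0.9065
     = 0.3158


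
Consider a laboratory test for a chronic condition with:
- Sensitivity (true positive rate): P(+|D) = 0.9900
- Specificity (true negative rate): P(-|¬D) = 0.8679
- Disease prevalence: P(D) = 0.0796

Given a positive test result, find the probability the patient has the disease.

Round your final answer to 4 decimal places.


Let D = has disease, + = positive test

Given:
- P(D) = 0.0796 (prevalence)
- P(+|D) = 0.9900 (sensitivity)
- P(-|¬D) = 0.8679 (specificity)
- P(+|¬D) = 0.1321 (false positive rate = 1 - specificity)

Step 1: Find P(+)
P(+) = P(+|D)P(D) + P(+|¬D)P(¬D)
     = 0.9900 × 0.0796 + 0.1321 × 0.9204
     = 0.07880400 + 0.12158484
     = 0.20038884

Step 2: Apply Bayes' theorem for P(D|+)
P(D|+) = P(+|D)P(D) / P(+)
       = 0.07880400 / 0.20038884
       = 0.3933


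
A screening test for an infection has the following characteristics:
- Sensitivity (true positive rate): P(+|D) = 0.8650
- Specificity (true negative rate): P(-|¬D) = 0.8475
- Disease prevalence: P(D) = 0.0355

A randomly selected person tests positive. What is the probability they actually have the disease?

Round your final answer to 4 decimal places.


Let D = has disease, + = positive test

Given:
- P(D) = 0.0355 (prevalence)
- P(+|D) = 0.8650 (sensitivity)
- P(-|¬D) = 0.8475 (specificity)
- P(+|¬D) = 0.1525 (false positive rate = 1 - specificity)

Step 1: Find P(+)
P(+) = P(+|D)P(D) + P(+|¬D)P(¬D)
     = 0.8650 × 0.0355 + 0.1525 × 0.9645
     = 0.03070750 + 0.14708625
     = 0.17779375

Step 2: Apply Bayes' theorem for P(D|+)
P(D|+) = P(+|D)P(D) / P(+)
       = 0.03070750 / 0.17779375
       = 0.1727


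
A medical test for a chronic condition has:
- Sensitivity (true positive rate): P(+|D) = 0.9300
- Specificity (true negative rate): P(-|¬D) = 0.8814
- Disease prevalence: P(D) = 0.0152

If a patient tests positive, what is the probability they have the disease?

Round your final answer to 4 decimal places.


Let D = has disease, + = positive test

Given:
- P(D) = 0.0152 (prevalence)
- P(+|D) = 0.9300 (sensitivity)
- P(-|¬D) = 0.8814 (specificity)
- P(+|¬D) = 0.1186 (false positive rate = 1 - specificity)

Step 1: Find P(+)
P(+) = P(+|D)P(D) + P(+|¬D)P(¬D)
     = 0.9300 × 0.0152 + 0.1186 × 0.9848
     = 0.01413600 + 0.11679728
     = 0.13093328

Step 2: Apply Bayes' theorem for P(D|+)
P(D|+) = P(+|D)P(D) / P(+)
       = 0.01413600 / 0.13093328
       = 0.1080


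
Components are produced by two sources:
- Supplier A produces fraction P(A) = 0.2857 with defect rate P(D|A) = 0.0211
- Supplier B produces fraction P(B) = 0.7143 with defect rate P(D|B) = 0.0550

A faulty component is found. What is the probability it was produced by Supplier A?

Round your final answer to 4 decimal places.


Let A = from Supplier A, D = faulty

Given:
- P(A) = 0.2857, P(B) = 0.7143
- P(D|A) = 0.0211, P(D|B) = 0.0550

Step 1: Find P(D)
P(D) = P(D|A)P(A) + P(D|B)P(B)
     = 0.0211 × 0.2857 + 0.0550 × 0.7143
     = 0.00602827 + 0.03928650
     = 0.04531477

Step 2: Apply Bayes' theorem
P(A|D) = P(D|A)P(A) / P(D)
       = 0.00602827 / 0.04531477
       = 0.1330


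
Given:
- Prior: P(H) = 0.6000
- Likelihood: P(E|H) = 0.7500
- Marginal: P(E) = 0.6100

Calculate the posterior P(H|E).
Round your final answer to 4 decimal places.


Using Bayes' theorem:

P(H|E) = P(E|H) × P(H) / P(E)
       = 0.7500 × 0.6000 / 0.6100
       = 0.45000000 / 0.6100
       = 0.7377

The evidence strengthens our belief in H.
Prior: 0.6000 → Posterior: 0.7377


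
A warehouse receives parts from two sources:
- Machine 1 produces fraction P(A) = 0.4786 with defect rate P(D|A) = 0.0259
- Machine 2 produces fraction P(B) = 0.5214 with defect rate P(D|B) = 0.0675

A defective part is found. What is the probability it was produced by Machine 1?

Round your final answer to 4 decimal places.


Let A = from Machine 1, D = defective

Given:
- P(A) = 0.4786, P(B) = 0.5214
- P(D|A) = 0.0259, P(D|B) = 0.0675

Step 1: Find P(D)
P(D) = P(D|A)P(A) + P(D|B)P(B)
     = 0.0259 × 0.4786 + 0.0675 × 0.5214
     = 0.01239574 + 0.03519450
     = 0.04759024

Step 2: Apply Bayes' theorem
P(A|D) = P(D|A)P(A) / P(D)
       = 0.01239574 / 0.04759024
       = 0.2605


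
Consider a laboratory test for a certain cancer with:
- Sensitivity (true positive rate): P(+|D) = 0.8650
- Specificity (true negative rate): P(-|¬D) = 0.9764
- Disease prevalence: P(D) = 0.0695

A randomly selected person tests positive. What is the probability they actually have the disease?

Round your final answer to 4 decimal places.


Let D = has disease, + = positive test

Given:
- P(D) = 0.0695 (prevalence)
- P(+|D) = 0.8650 (sensitivity)
- P(-|¬D) = 0.9764 (specificity)
- P(+|¬D) = 0.0236 (false positive rate = 1 - specificity)

Step 1: Find P(+)
P(+) = P(+|D)P(D) + P(+|¬D)P(¬D)
     = 0.8650 × 0.0695 + 0.0236 × 0.9305
     = 0.06011750 + 0.02195980
     = 0.08207730

Step 2: Apply Bayes' theorem for P(D|+)
P(D|+) = P(+|D)P(D) / P(+)
       = 0.06011750 / 0.08207730
       = 0.7324


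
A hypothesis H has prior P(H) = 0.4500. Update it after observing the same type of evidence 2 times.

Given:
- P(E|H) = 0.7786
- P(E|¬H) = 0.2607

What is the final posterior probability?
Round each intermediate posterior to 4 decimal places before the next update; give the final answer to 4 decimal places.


Sequential Bayesian updating:

Initial prior: P(H) = 0.4500

Update 1:
  P(E) = 0.7786 × 0.4500 + 0.2607 × 0.5500 = 0.35037000 + 0.14338500 = 0.49375500
  P(H|E) = 0.35037000 / 0.49375500 = 0.7096

Update 2:
  P(E) = 0.7786 × 0.7096 + 0.2607 × 0.2904 = 0.55249456 + 0.07570728 = 0.62820184
  P(H|E) = 0.55249456 / 0.62820184 = 0.8795

Final posterior: 0.8795


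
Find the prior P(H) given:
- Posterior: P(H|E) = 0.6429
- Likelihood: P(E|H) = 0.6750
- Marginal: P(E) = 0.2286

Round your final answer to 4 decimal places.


From Bayes' theorem: P(H|E) = P(E|H) × P(H) / P(E)

Rearranging for P(H):
P(H) = P(H|E) × P(E) / P(E|H)
     = 0.6429 × 0.2286 / 0.6750
     = 0.14696694 / 0.6750
     = 0.2177


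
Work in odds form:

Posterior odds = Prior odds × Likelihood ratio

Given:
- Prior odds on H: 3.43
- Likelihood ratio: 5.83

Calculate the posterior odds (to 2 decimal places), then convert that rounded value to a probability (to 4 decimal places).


Step 1: Calculate posterior odds
Posterior odds = Prior odds × LR
               = 3.43 × 5.83
               = 20.00

Step 2: Convert to probability
P(H|E) = Posterior odds / (1 + Posterior odds)
       = 20.00 / (1 + 20.00)
       = 20.00 / 21.00
       = 0.9524

The evidence increased P(H) from 0.7743 to 0.9524.


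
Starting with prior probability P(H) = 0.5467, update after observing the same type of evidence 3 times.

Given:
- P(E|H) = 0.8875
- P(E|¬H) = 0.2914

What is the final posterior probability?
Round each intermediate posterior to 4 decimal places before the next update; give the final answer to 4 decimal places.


Sequential Bayesian updating:

Initial prior: P(H) = 0.5467

Update 1:
  P(E) = 0.8875 × 0.5467 + 0.2914 × 0.4533 = 0.48519625 + 0.13209162 = 0.61728787
  P(H|E) = 0.48519625 / 0.61728787 = 0.7860

Update 2:
  P(E) = 0.8875 × 0.7860 + 0.2914 × 0.2140 = 0.69757500 + 0.06235960 = 0.75993460
  P(H|E) = 0.69757500 / 0.75993460 = 0.9179

Update 3:
  P(E) = 0.8875 × 0.9179 + 0.2914 × 0.0821 = 0.81463625 + 0.02392394 = 0.83856019
  P(H|E) = 0.81463625 / 0.83856019 = 0.9715

Final posterior: 0.9715


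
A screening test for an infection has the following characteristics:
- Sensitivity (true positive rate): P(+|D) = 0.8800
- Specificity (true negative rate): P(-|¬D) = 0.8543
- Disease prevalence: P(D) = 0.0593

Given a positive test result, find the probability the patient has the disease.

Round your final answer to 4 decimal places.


Let D = has disease, + = positive test

Given:
- P(D) = 0.0593 (prevalence)
- P(+|D) = 0.8800 (sensitivity)
- P(-|¬D) = 0.8543 (specificity)
- P(+|¬D) = 0.1457 (false positive rate = 1 - specificity)

Step 1: Find P(+)
P(+) = P(+|D)P(D) + P(+|¬D)P(¬D)
     = 0.8800 × 0.0593 + 0.1457 × 0.9407
     = 0.05218400 + 0.13705999
     = 0.18924399

Step 2: Apply Bayes' theorem for P(D|+)
P(D|+) = P(+|D)P(D) / P(+)
       = 0.05218400 / 0.18924399
       = 0.2757


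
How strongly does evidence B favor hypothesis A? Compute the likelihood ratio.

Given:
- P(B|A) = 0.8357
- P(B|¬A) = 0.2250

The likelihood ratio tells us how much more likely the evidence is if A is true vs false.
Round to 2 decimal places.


Likelihood Ratio (LR) = P(B|A) / P(B|¬A)

LR = 0.8357 / 0.2250
   = 3.71

The evidence is 3.71 times more likely if A is true than if A is false.
Since LR > 1, the evidence supports A over ¬A.


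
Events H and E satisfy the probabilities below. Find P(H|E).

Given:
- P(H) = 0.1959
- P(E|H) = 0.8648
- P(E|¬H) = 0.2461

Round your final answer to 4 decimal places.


Bayes' theorem: P(H|E) = P(E|H) × P(H) / P(E)

Step 1: Calculate P(E) using law of total probability
P(E) = P(E|H)P(H) + P(E|¬H)P(¬H)
     = 0.8648 × 0.1959 + 0.2461 × 0.8041
     = 0.16941432 + 0.19788901
     = 0.36730333

Step 2: Apply Bayes' theorem
P(H|E) = P(E|H) × P(H) / P(E)
       = 0.16941432 / 0.36730333
       = 0.4612


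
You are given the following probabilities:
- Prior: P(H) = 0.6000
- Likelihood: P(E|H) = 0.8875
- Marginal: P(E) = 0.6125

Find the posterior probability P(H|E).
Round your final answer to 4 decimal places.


Using Bayes' theorem:

P(H|E) = P(E|H) × P(H) / P(E)
       = 0.8875 × 0.6000 / 0.6125
       = 0.53250000 / 0.6125
       = 0.8694

The evidence strengthens our belief in H.
Prior: 0.6000 → Posterior: 0.8694


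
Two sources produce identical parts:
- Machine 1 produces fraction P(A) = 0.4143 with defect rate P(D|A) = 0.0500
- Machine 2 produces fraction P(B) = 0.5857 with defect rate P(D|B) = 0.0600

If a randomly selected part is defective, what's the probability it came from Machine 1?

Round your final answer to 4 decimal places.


Let A = from Machine 1, D = defective

Given:
- P(A) = 0.4143, P(B) = 0.5857
- P(D|A) = 0.0500, P(D|B) = 0.0600

Step 1: Find P(D)
P(D) = P(D|A)P(A) + P(D|B)P(B)
     = 0.0500 × 0.4143 + 0.0600 × 0.5857
     = 0.02071500 + 0.03514200
     = 0.05585700

Step 2: Apply Bayes' theorem
P(A|D) = P(D|A)P(A) / P(D)
       = 0.02071500 / 0.05585700
       = 0.3709
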